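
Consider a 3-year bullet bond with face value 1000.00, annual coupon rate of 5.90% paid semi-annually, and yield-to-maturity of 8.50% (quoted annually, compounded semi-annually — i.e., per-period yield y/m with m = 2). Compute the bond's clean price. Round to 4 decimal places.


Coupon per period c = face * coupon_rate / m = 29.500000
Periods per year m = 2; per-period yield y/m = 0.042500
Number of cashflows N = 6
Cashflows (t years, CF_t, discount factor 1/(1+y/m)^(m*t), PV):
  t = 0.5000: CF_t = 29.500000, DF = 0.959233, PV = 28.297362
  t = 1.0000: CF_t = 29.500000, DF = 0.920127, PV = 27.143753
  t = 1.5000: CF_t = 29.500000, DF = 0.882616, PV = 26.037173
  t = 2.0000: CF_t = 29.500000, DF = 0.846634, PV = 24.975705
  t = 2.5000: CF_t = 29.500000, DF = 0.812119, PV = 23.957511
  t = 3.0000: CF_t = 1029.500000, DF = 0.779011, PV = 801.991876
Price P = sum_t PV_t = 932.403380

Answer: Price = 932.4034


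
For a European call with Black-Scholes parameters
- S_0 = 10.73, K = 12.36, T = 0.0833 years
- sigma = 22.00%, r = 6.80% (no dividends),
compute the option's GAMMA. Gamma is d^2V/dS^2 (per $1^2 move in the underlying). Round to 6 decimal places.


Answer: Gamma = 0.063707

Derivation:
d1 = -2.1063059177; d2 = -2.1698017443
phi(d1) = 0.0434041230; exp(-qT) = 1.0000000000; exp(-rT) = 0.9943516125
Gamma = exp(-qT) * phi(d1) / (S * sigma * sqrt(T)) = 1.0000000000 * 0.0434041230 / (10.7300 * 0.2200 * 0.2886173938) = 0.063707


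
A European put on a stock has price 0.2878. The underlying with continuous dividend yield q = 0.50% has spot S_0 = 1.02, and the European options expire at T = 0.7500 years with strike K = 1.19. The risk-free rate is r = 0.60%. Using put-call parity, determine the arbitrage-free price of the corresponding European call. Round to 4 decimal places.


Answer: Call price = 0.1193

Derivation:
Put-call parity: C - P = S_0 * exp(-qT) - K * exp(-rT).
S_0 * exp(-qT) = 1.0200 * 0.99625702 = 1.01618216
K * exp(-rT) = 1.1900 * 0.99551011 = 1.18465703
C = P + S*exp(-qT) - K*exp(-rT)
C = 0.2878 + 1.01618216 - 1.18465703 = 0.1193


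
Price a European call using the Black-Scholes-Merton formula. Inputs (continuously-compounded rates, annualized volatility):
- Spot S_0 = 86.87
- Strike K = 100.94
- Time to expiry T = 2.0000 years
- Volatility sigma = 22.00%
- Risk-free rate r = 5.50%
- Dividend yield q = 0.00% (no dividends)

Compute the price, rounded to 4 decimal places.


Answer: Price = 9.2714

Derivation:
d1 = (ln(S/K) + (r - q + 0.5*sigma^2) * T) / (sigma * sqrt(T)) = 0.02663371
d2 = d1 - sigma * sqrt(T) = -0.28449327
exp(-rT) = 0.89583414; exp(-qT) = 1.00000000
C = S_0 * exp(-qT) * N(d1) - K * exp(-rT) * N(d2)
N(d1) = 0.51062406; N(d2) = 0.38801620
C = 86.8700 * 1.00000000 * 0.51062406 - 100.9400 * 0.89583414 * 0.38801620 = 9.2714


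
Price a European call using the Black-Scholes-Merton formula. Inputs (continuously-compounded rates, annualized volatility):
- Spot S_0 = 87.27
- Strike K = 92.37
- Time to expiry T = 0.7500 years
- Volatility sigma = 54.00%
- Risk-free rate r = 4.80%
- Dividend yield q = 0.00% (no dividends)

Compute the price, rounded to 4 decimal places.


Answer: Price = 15.4030

Derivation:
d1 = (ln(S/K) + (r - q + 0.5*sigma^2) * T) / (sigma * sqrt(T)) = 0.18935915
d2 = d1 - sigma * sqrt(T) = -0.27829457
exp(-rT) = 0.96464029; exp(-qT) = 1.00000000
C = S_0 * exp(-qT) * N(d1) - K * exp(-rT) * N(d2)
N(d1) = 0.57509433; N(d2) = 0.39039312
C = 87.2700 * 1.00000000 * 0.57509433 - 92.3700 * 0.96464029 * 0.39039312 = 15.4030


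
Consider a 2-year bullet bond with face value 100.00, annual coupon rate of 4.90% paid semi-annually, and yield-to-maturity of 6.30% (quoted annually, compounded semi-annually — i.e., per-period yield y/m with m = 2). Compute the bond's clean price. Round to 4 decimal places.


Coupon per period c = face * coupon_rate / m = 2.450000
Periods per year m = 2; per-period yield y/m = 0.031500
Number of cashflows N = 4
Cashflows (t years, CF_t, discount factor 1/(1+y/m)^(m*t), PV):
  t = 0.5000: CF_t = 2.450000, DF = 0.969462, PV = 2.375182
  t = 1.0000: CF_t = 2.450000, DF = 0.939856, PV = 2.302648
  t = 1.5000: CF_t = 2.450000, DF = 0.911155, PV = 2.232330
  t = 2.0000: CF_t = 102.450000, DF = 0.883330, PV = 90.497177
Price P = sum_t PV_t = 97.407337

Answer: Price = 97.4073


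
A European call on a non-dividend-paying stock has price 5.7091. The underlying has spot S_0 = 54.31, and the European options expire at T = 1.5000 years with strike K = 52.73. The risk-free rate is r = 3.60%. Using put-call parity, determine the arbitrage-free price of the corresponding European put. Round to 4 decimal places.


Answer: Put price = 1.3572

Derivation:
Put-call parity: C - P = S_0 * exp(-qT) - K * exp(-rT).
S_0 * exp(-qT) = 54.3100 * 1.00000000 = 54.31000000
K * exp(-rT) = 52.7300 * 0.94743211 = 49.95809498
P = C - S*exp(-qT) + K*exp(-rT)
P = 5.7091 - 54.31000000 + 49.95809498 = 1.3572


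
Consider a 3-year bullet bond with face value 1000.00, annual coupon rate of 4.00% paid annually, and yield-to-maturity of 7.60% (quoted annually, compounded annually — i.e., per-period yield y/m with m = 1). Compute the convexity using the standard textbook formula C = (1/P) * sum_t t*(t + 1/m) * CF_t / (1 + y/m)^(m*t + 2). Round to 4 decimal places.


Answer: Convexity = 9.8130

Derivation:
Coupon per period c = face * coupon_rate / m = 40.000000
Periods per year m = 1; per-period yield y/m = 0.076000
Number of cashflows N = 3
Cashflows (t years, CF_t, discount factor 1/(1+y/m)^(m*t), PV):
  t = 1.0000: CF_t = 40.000000, DF = 0.929368, PV = 37.174721
  t = 2.0000: CF_t = 40.000000, DF = 0.863725, PV = 34.548997
  t = 3.0000: CF_t = 1040.000000, DF = 0.802718, PV = 834.827074
Price P = sum_t PV_t = 906.550793
Convexity numerator sum_t t*(t + 1/m) * CF_t / (1+y/m)^(m*t + 2):
  t = 1.0000: term = 64.217467
  t = 2.0000: term = 179.044983
  t = 3.0000: term = 8652.731524
Convexity = (1/P) * sum = 8895.993975 / 906.550793 = 9.813012


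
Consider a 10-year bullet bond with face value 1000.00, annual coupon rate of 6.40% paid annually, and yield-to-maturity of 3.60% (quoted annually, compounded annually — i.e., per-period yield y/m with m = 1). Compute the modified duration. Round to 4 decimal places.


Answer: Modified duration = 7.6640

Derivation:
Coupon per period c = face * coupon_rate / m = 64.000000
Periods per year m = 1; per-period yield y/m = 0.036000
Number of cashflows N = 10
Cashflows (t years, CF_t, discount factor 1/(1+y/m)^(m*t), PV):
  t = 1.0000: CF_t = 64.000000, DF = 0.965251, PV = 61.776062
  t = 2.0000: CF_t = 64.000000, DF = 0.931709, PV = 59.629403
  t = 3.0000: CF_t = 64.000000, DF = 0.899333, PV = 57.557339
  t = 4.0000: CF_t = 64.000000, DF = 0.868082, PV = 55.557277
  t = 5.0000: CF_t = 64.000000, DF = 0.837917, PV = 53.626715
  t = 6.0000: CF_t = 64.000000, DF = 0.808801, PV = 51.763239
  t = 7.0000: CF_t = 64.000000, DF = 0.780696, PV = 49.964516
  t = 8.0000: CF_t = 64.000000, DF = 0.753567, PV = 48.228297
  t = 9.0000: CF_t = 64.000000, DF = 0.727381, PV = 46.552411
  t = 10.0000: CF_t = 1064.000000, DF = 0.702106, PV = 747.040374
Price P = sum_t PV_t = 1231.695633
First compute Macaulay numerator sum_t t * PV_t:
  t * PV_t at t = 1.0000: 61.776062
  t * PV_t at t = 2.0000: 119.258807
  t * PV_t at t = 3.0000: 172.672017
  t * PV_t at t = 4.0000: 222.229108
  t * PV_t at t = 5.0000: 268.133577
  t * PV_t at t = 6.0000: 310.579432
  t * PV_t at t = 7.0000: 349.751613
  t * PV_t at t = 8.0000: 385.826380
  t * PV_t at t = 9.0000: 418.971696
  t * PV_t at t = 10.0000: 7470.403737
Macaulay duration D = 9779.602429 / 1231.695633 = 7.939951
Modified duration = D / (1 + y/m) = 7.939951 / (1 + 0.036000) = 7.664045


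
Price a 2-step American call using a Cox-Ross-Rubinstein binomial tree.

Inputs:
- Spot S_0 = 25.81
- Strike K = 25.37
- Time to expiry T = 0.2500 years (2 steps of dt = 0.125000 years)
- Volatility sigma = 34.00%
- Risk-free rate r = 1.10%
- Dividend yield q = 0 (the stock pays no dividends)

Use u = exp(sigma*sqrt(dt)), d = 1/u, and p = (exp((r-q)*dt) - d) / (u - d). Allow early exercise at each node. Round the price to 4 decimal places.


dt = T/N = 0.125000
u = exp(sigma*sqrt(dt)) = 1.127732; d = 1/u = 0.886736
p = (exp((r-q)*dt) - d) / (u - d) = 0.475694
Discount per step: exp(-r*dt) = 0.998626
Stock lattice S(k, i) with i counting down-moves:
  k=0: S(0,0) = 25.8100
  k=1: S(1,0) = 29.1068; S(1,1) = 22.8867
  k=2: S(2,0) = 32.8246; S(2,1) = 25.8100; S(2,2) = 20.2944
Terminal payoffs V(N, i) = max(S_T - K, 0):
  V(2,0) = 7.454603; V(2,1) = 0.440000; V(2,2) = 0.000000
Backward induction: V(k, i) = exp(-r*dt) * [p * V(k+1, i) + (1-p) * V(k+1, i+1)]; then take max(V_cont, immediate exercise) for American.
  V(1,0) = exp(-r*dt) * [p*7.454603 + (1-p)*0.440000] = 3.771612; exercise = 3.736752; V(1,0) = max -> 3.771612
  V(1,1) = exp(-r*dt) * [p*0.440000 + (1-p)*0.000000] = 0.209018; exercise = 0.000000; V(1,1) = max -> 0.209018
  V(0,0) = exp(-r*dt) * [p*3.771612 + (1-p)*0.209018] = 1.901105; exercise = 0.440000; V(0,0) = max -> 1.901105

Answer: Price = V(0,0) = 1.9011


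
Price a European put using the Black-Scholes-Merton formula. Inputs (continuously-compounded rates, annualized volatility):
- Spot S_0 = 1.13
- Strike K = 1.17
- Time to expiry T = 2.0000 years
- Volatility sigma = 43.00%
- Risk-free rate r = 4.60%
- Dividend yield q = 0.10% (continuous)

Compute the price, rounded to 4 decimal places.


d1 = (ln(S/K) + (r - q + 0.5*sigma^2) * T) / (sigma * sqrt(T)) = 0.39485152
d2 = d1 - sigma * sqrt(T) = -0.21326031
exp(-rT) = 0.91210515; exp(-qT) = 0.99800200
P = K * exp(-rT) * N(-d2) - S_0 * exp(-qT) * N(-d1)
N(-d1) = 0.34647623; N(-d2) = 0.58443803
P = 1.1700 * 0.91210515 * 0.58443803 - 1.1300 * 0.99800200 * 0.34647623 = 0.2330

Answer: Price = 0.2330


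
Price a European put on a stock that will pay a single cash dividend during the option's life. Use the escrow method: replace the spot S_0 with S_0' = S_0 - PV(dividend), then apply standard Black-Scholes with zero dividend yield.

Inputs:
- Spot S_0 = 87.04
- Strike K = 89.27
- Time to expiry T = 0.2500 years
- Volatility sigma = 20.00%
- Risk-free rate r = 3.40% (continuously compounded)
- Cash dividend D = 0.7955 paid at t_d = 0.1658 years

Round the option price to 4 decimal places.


PV(D) = D * exp(-r * t_d) = 0.7955 * 0.99437866 = 0.79102822
S_0' = S_0 - PV(D) = 87.0400 - 0.79102822 = 86.24897178
d1 = (ln(S_0'/K) + (r + sigma^2/2)*T) / (sigma*sqrt(T)) = -0.20927351
d2 = d1 - sigma*sqrt(T) = -0.30927351
exp(-rT) = 0.99153602
N(-d1) = 0.58288263; N(-d2) = 0.62144326
P = K * exp(-rT) * N(-d2) - S_0' * N(-d1) = 89.2700 * 0.99153602 * 0.62144326 - 86.24897178 * 0.58288263 = 4.7337

Answer: Price = 4.7337


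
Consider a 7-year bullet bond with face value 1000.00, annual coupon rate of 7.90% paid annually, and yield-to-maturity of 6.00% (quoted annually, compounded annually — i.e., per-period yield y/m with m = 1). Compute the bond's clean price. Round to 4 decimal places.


Coupon per period c = face * coupon_rate / m = 79.000000
Periods per year m = 1; per-period yield y/m = 0.060000
Number of cashflows N = 7
Cashflows (t years, CF_t, discount factor 1/(1+y/m)^(m*t), PV):
  t = 1.0000: CF_t = 79.000000, DF = 0.943396, PV = 74.528302
  t = 2.0000: CF_t = 79.000000, DF = 0.889996, PV = 70.309719
  t = 3.0000: CF_t = 79.000000, DF = 0.839619, PV = 66.329923
  t = 4.0000: CF_t = 79.000000, DF = 0.792094, PV = 62.575399
  t = 5.0000: CF_t = 79.000000, DF = 0.747258, PV = 59.033396
  t = 6.0000: CF_t = 79.000000, DF = 0.704961, PV = 55.691883
  t = 7.0000: CF_t = 1079.000000, DF = 0.665057, PV = 717.596626
Price P = sum_t PV_t = 1106.065247

Answer: Price = 1106.0652


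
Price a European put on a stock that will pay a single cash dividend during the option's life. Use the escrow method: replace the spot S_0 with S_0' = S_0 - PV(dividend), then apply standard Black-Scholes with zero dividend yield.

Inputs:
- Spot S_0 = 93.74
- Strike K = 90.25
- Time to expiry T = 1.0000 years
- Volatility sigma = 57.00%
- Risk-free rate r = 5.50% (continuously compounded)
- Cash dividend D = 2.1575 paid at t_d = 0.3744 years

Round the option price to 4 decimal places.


PV(D) = D * exp(-r * t_d) = 2.1575 * 0.97961857 = 2.11352706
S_0' = S_0 - PV(D) = 93.7400 - 2.11352706 = 91.62647294
d1 = (ln(S_0'/K) + (r + sigma^2/2)*T) / (sigma*sqrt(T)) = 0.40804673
d2 = d1 - sigma*sqrt(T) = -0.16195327
exp(-rT) = 0.94648515
N(-d1) = 0.34161968; N(-d2) = 0.56432867
P = K * exp(-rT) * N(-d2) - S_0' * N(-d1) = 90.2500 * 0.94648515 * 0.56432867 - 91.62647294 * 0.34161968 = 16.9037

Answer: Price = 16.9037


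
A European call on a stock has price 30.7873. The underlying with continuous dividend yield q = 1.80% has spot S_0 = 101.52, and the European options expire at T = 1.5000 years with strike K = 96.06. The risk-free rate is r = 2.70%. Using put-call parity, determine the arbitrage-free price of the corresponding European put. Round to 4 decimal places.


Answer: Put price = 24.2190

Derivation:
Put-call parity: C - P = S_0 * exp(-qT) - K * exp(-rT).
S_0 * exp(-qT) = 101.5200 * 0.97336124 = 98.81563324
K * exp(-rT) = 96.0600 * 0.96030916 = 92.24729834
P = C - S*exp(-qT) + K*exp(-rT)
P = 30.7873 - 98.81563324 + 92.24729834 = 24.2190


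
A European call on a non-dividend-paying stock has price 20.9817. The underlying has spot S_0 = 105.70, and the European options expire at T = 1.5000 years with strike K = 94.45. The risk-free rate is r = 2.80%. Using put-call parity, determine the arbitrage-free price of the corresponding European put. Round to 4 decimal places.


Answer: Put price = 5.8470

Derivation:
Put-call parity: C - P = S_0 * exp(-qT) - K * exp(-rT).
S_0 * exp(-qT) = 105.7000 * 1.00000000 = 105.70000000
K * exp(-rT) = 94.4500 * 0.95886978 = 90.56525078
P = C - S*exp(-qT) + K*exp(-rT)
P = 20.9817 - 105.70000000 + 90.56525078 = 5.8470


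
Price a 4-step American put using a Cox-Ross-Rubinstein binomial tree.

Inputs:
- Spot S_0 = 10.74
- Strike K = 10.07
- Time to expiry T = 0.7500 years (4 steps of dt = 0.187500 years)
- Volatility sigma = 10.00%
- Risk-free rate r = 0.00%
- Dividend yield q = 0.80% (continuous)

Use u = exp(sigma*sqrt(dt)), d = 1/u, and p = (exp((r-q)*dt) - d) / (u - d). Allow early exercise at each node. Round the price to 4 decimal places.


Answer: Price = V(0,0) = 0.1422

Derivation:
dt = T/N = 0.187500
u = exp(sigma*sqrt(dt)) = 1.044252; d = 1/u = 0.957623
p = (exp((r-q)*dt) - d) / (u - d) = 0.471874
Discount per step: exp(-r*dt) = 1.000000
Stock lattice S(k, i) with i counting down-moves:
  k=0: S(0,0) = 10.7400
  k=1: S(1,0) = 11.2153; S(1,1) = 10.2849
  k=2: S(2,0) = 11.7116; S(2,1) = 10.7400; S(2,2) = 9.8490
  k=3: S(3,0) = 12.2298; S(3,1) = 11.2153; S(3,2) = 10.2849; S(3,3) = 9.4317
  k=4: S(4,0) = 12.7710; S(4,1) = 11.7116; S(4,2) = 10.7400; S(4,3) = 9.8490; S(4,4) = 9.0320
Terminal payoffs V(N, i) = max(K - S_T, 0):
  V(4,0) = 0.000000; V(4,1) = 0.000000; V(4,2) = 0.000000; V(4,3) = 0.220974; V(4,4) = 1.038034
Backward induction: V(k, i) = exp(-r*dt) * [p * V(k+1, i) + (1-p) * V(k+1, i+1)]; then take max(V_cont, immediate exercise) for American.
  V(3,0) = exp(-r*dt) * [p*0.000000 + (1-p)*0.000000] = 0.000000; exercise = 0.000000; V(3,0) = max -> 0.000000
  V(3,1) = exp(-r*dt) * [p*0.000000 + (1-p)*0.000000] = 0.000000; exercise = 0.000000; V(3,1) = max -> 0.000000
  V(3,2) = exp(-r*dt) * [p*0.000000 + (1-p)*0.220974] = 0.116702; exercise = 0.000000; V(3,2) = max -> 0.116702
  V(3,3) = exp(-r*dt) * [p*0.220974 + (1-p)*1.038034] = 0.652485; exercise = 0.638348; V(3,3) = max -> 0.652485
  V(2,0) = exp(-r*dt) * [p*0.000000 + (1-p)*0.000000] = 0.000000; exercise = 0.000000; V(2,0) = max -> 0.000000
  V(2,1) = exp(-r*dt) * [p*0.000000 + (1-p)*0.116702] = 0.061633; exercise = 0.000000; V(2,1) = max -> 0.061633
  V(2,2) = exp(-r*dt) * [p*0.116702 + (1-p)*0.652485] = 0.399663; exercise = 0.220974; V(2,2) = max -> 0.399663
  V(1,0) = exp(-r*dt) * [p*0.000000 + (1-p)*0.061633] = 0.032550; exercise = 0.000000; V(1,0) = max -> 0.032550
  V(1,1) = exp(-r*dt) * [p*0.061633 + (1-p)*0.399663] = 0.240155; exercise = 0.000000; V(1,1) = max -> 0.240155
  V(0,0) = exp(-r*dt) * [p*0.032550 + (1-p)*0.240155] = 0.142192; exercise = 0.000000; V(0,0) = max -> 0.142192


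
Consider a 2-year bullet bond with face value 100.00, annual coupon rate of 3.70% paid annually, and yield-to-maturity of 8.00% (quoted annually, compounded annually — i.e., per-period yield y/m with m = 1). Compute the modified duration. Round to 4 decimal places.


Coupon per period c = face * coupon_rate / m = 3.700000
Periods per year m = 1; per-period yield y/m = 0.080000
Number of cashflows N = 2
Cashflows (t years, CF_t, discount factor 1/(1+y/m)^(m*t), PV):
  t = 1.0000: CF_t = 3.700000, DF = 0.925926, PV = 3.425926
  t = 2.0000: CF_t = 103.700000, DF = 0.857339, PV = 88.906036
Price P = sum_t PV_t = 92.331962
First compute Macaulay numerator sum_t t * PV_t:
  t * PV_t at t = 1.0000: 3.425926
  t * PV_t at t = 2.0000: 177.812071
Macaulay duration D = 181.237997 / 92.331962 = 1.962896
Modified duration = D / (1 + y/m) = 1.962896 / (1 + 0.080000) = 1.817496

Answer: Modified duration = 1.8175


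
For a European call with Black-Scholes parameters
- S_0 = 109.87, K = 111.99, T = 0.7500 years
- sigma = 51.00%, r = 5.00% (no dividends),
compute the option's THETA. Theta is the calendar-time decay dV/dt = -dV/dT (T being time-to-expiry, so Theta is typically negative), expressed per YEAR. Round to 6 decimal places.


Answer: Theta = -14.782396

Derivation:
d1 = 0.2624696975; d2 = -0.1792032585
phi(d1) = 0.3854346177; exp(-qT) = 1.0000000000; exp(-rT) = 0.9631944177
Theta = -S*exp(-qT)*phi(d1)*sigma/(2*sqrt(T)) - r*K*exp(-rT)*N(d2) + q*S*exp(-qT)*N(d1)
N(d1) = 0.6035203277; N(d2) = 0.4288890526; sqrt(T) = 0.8660254038
Term 1 = -109.8700 * 1.0000000000 * 0.3854346177 * 0.5100 / (2 * 0.8660254038) = -12.4692229830
Term 2 = -0.0500 * 111.9900 * 0.9631944177 * 0.4288890526 = -2.3131732794
Term 3 = 0 (no dividend yield, q = 0)
Theta = -12.4692229830 + (-2.3131732794) + (0.0000000000) = -14.782396


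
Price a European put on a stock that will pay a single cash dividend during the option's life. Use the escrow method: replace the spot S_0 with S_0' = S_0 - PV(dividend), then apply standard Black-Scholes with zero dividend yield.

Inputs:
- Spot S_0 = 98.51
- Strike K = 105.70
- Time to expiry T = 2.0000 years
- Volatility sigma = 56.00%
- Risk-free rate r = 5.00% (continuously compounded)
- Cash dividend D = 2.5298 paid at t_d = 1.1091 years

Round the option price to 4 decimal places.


PV(D) = D * exp(-r * t_d) = 2.5298 * 0.94605460 = 2.39332891
S_0' = S_0 - PV(D) = 98.5100 - 2.39332891 = 96.11667109
d1 = (ln(S_0'/K) + (r + sigma^2/2)*T) / (sigma*sqrt(T)) = 0.40224007
d2 = d1 - sigma*sqrt(T) = -0.38971952
exp(-rT) = 0.90483742
N(-d1) = 0.34375368; N(-d2) = 0.65162802
P = K * exp(-rT) * N(-d2) - S_0' * N(-d1) = 105.7000 * 0.90483742 * 0.65162802 - 96.11667109 * 0.34375368 = 29.2821

Answer: Price = 29.2821


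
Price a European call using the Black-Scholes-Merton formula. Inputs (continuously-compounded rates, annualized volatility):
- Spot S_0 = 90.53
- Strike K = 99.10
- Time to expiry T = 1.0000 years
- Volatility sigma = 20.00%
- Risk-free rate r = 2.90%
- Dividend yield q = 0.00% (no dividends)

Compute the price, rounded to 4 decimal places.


Answer: Price = 4.9182

Derivation:
d1 = (ln(S/K) + (r - q + 0.5*sigma^2) * T) / (sigma * sqrt(T)) = -0.20724077
d2 = d1 - sigma * sqrt(T) = -0.40724077
exp(-rT) = 0.97141646; exp(-qT) = 1.00000000
C = S_0 * exp(-qT) * N(d1) - K * exp(-rT) * N(d2)
N(d1) = 0.41791091; N(d2) = 0.34191558
C = 90.5300 * 1.00000000 * 0.41791091 - 99.1000 * 0.97141646 * 0.34191558 = 4.9182


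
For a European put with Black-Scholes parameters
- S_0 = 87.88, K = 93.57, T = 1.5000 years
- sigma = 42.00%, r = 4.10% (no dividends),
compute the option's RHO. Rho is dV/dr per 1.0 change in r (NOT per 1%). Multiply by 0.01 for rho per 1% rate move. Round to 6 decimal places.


d1 = 0.2547905346; d2 = -0.2596023114
phi(d1) = 0.3862008757; exp(-qT) = 1.0000000000; exp(-rT) = 0.9403529457
N(-d2) = 0.6024147234
Rho = -K*T*exp(-rT)*N(-d2) = -93.5700 * 1.5000 * 0.9403529457 * 0.6024147234 = -79.508646

Answer: Rho = -79.508646


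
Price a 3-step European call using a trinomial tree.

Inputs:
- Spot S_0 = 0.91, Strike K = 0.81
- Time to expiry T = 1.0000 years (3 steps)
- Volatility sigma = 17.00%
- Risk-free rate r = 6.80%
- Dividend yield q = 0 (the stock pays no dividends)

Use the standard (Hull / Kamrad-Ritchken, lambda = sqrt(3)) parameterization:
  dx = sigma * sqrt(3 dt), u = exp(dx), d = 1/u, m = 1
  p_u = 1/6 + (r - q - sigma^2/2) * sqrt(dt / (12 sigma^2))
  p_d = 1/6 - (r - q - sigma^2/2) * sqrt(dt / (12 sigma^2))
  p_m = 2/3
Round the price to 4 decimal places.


Answer: Price = V(0,0) = 0.1635

Derivation:
dt = T/N = 0.333333; dx = sigma*sqrt(3*dt) = 0.170000
u = exp(dx) = 1.185305; d = 1/u = 0.843665
p_u = 0.219167, p_m = 0.666667, p_d = 0.114167
Discount per step: exp(-r*dt) = 0.977588
Stock lattice S(k, j) with j the centered position index:
  k=0: S(0,+0) = 0.9100
  k=1: S(1,-1) = 0.7677; S(1,+0) = 0.9100; S(1,+1) = 1.0786
  k=2: S(2,-2) = 0.6477; S(2,-1) = 0.7677; S(2,+0) = 0.9100; S(2,+1) = 1.0786; S(2,+2) = 1.2785
  k=3: S(3,-3) = 0.5465; S(3,-2) = 0.6477; S(3,-1) = 0.7677; S(3,+0) = 0.9100; S(3,+1) = 1.0786; S(3,+2) = 1.2785; S(3,+3) = 1.5154
Terminal payoffs V(N, j) = max(S_T - K, 0):
  V(3,-3) = 0.000000; V(3,-2) = 0.000000; V(3,-1) = 0.000000; V(3,+0) = 0.100000; V(3,+1) = 0.268627; V(3,+2) = 0.468502; V(3,+3) = 0.705415
Backward induction: V(k, j) = exp(-r*dt) * [p_u * V(k+1, j+1) + p_m * V(k+1, j) + p_d * V(k+1, j-1)]
  V(2,-2) = exp(-r*dt) * [p_u*0.000000 + p_m*0.000000 + p_d*0.000000] = 0.000000
  V(2,-1) = exp(-r*dt) * [p_u*0.100000 + p_m*0.000000 + p_d*0.000000] = 0.021425
  V(2,+0) = exp(-r*dt) * [p_u*0.268627 + p_m*0.100000 + p_d*0.000000] = 0.122727
  V(2,+1) = exp(-r*dt) * [p_u*0.468502 + p_m*0.268627 + p_d*0.100000] = 0.286611
  V(2,+2) = exp(-r*dt) * [p_u*0.705415 + p_m*0.468502 + p_d*0.268627] = 0.486454
  V(1,-1) = exp(-r*dt) * [p_u*0.122727 + p_m*0.021425 + p_d*0.000000] = 0.040258
  V(1,+0) = exp(-r*dt) * [p_u*0.286611 + p_m*0.122727 + p_d*0.021425] = 0.143784
  V(1,+1) = exp(-r*dt) * [p_u*0.486454 + p_m*0.286611 + p_d*0.122727] = 0.304714
  V(0,+0) = exp(-r*dt) * [p_u*0.304714 + p_m*0.143784 + p_d*0.040258] = 0.163487


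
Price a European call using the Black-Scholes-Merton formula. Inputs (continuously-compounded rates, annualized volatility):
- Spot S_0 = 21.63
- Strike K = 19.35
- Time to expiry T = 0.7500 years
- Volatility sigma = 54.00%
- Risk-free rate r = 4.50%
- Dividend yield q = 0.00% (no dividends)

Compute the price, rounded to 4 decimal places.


Answer: Price = 5.3645

Derivation:
d1 = (ln(S/K) + (r - q + 0.5*sigma^2) * T) / (sigma * sqrt(T)) = 0.54418218
d2 = d1 - sigma * sqrt(T) = 0.07652846
exp(-rT) = 0.96681318; exp(-qT) = 1.00000000
C = S_0 * exp(-qT) * N(d1) - K * exp(-rT) * N(d2)
N(d1) = 0.70684194; N(d2) = 0.53050067
C = 21.6300 * 1.00000000 * 0.70684194 - 19.3500 * 0.96681318 * 0.53050067 = 5.3645


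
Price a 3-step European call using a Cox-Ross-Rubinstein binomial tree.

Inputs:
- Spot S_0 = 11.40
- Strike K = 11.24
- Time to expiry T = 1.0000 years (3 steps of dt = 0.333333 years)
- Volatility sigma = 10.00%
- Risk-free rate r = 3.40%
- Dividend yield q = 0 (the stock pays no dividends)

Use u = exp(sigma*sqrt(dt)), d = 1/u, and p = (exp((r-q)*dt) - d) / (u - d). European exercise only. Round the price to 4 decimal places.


dt = T/N = 0.333333
u = exp(sigma*sqrt(dt)) = 1.059434; d = 1/u = 0.943900
p = (exp((r-q)*dt) - d) / (u - d) = 0.584223
Discount per step: exp(-r*dt) = 0.988731
Stock lattice S(k, i) with i counting down-moves:
  k=0: S(0,0) = 11.4000
  k=1: S(1,0) = 12.0776; S(1,1) = 10.7605
  k=2: S(2,0) = 12.7954; S(2,1) = 11.4000; S(2,2) = 10.1568
  k=3: S(3,0) = 13.5559; S(3,1) = 12.0776; S(3,2) = 10.7605; S(3,3) = 9.5870
Terminal payoffs V(N, i) = max(S_T - K, 0):
  V(3,0) = 2.315853; V(3,1) = 0.837550; V(3,2) = 0.000000; V(3,3) = 0.000000
Backward induction: V(k, i) = exp(-r*dt) * [p * V(k+1, i) + (1-p) * V(k+1, i+1)].
  V(2,0) = exp(-r*dt) * [p*2.315853 + (1-p)*0.837550] = 1.682038
  V(2,1) = exp(-r*dt) * [p*0.837550 + (1-p)*0.000000] = 0.483802
  V(2,2) = exp(-r*dt) * [p*0.000000 + (1-p)*0.000000] = 0.000000
  V(1,0) = exp(-r*dt) * [p*1.682038 + (1-p)*0.483802] = 1.170498
  V(1,1) = exp(-r*dt) * [p*0.483802 + (1-p)*0.000000] = 0.279463
  V(0,0) = exp(-r*dt) * [p*1.170498 + (1-p)*0.279463] = 0.791011

Answer: Price = V(0,0) = 0.7910


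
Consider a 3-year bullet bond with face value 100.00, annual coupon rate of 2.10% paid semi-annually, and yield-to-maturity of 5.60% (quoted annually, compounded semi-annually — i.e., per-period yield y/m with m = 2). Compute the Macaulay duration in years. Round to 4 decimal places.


Coupon per period c = face * coupon_rate / m = 1.050000
Periods per year m = 2; per-period yield y/m = 0.028000
Number of cashflows N = 6
Cashflows (t years, CF_t, discount factor 1/(1+y/m)^(m*t), PV):
  t = 0.5000: CF_t = 1.050000, DF = 0.972763, PV = 1.021401
  t = 1.0000: CF_t = 1.050000, DF = 0.946267, PV = 0.993581
  t = 1.5000: CF_t = 1.050000, DF = 0.920493, PV = 0.966518
  t = 2.0000: CF_t = 1.050000, DF = 0.895422, PV = 0.940193
  t = 2.5000: CF_t = 1.050000, DF = 0.871033, PV = 0.914584
  t = 3.0000: CF_t = 101.050000, DF = 0.847308, PV = 85.620474
Price P = sum_t PV_t = 90.456751
Macaulay numerator sum_t t * PV_t:
  t * PV_t at t = 0.5000: 0.510700
  t * PV_t at t = 1.0000: 0.993581
  t * PV_t at t = 1.5000: 1.449777
  t * PV_t at t = 2.0000: 1.880385
  t * PV_t at t = 2.5000: 2.286461
  t * PV_t at t = 3.0000: 256.861423
Macaulay duration D = (sum_t t * PV_t) / P = 263.982327 / 90.456751 = 2.918326

Answer: Macaulay duration = 2.9183 years


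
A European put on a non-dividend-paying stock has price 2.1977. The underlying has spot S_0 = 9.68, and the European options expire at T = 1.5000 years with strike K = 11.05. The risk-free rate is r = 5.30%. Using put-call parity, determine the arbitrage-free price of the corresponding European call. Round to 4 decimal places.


Answer: Call price = 1.6722

Derivation:
Put-call parity: C - P = S_0 * exp(-qT) - K * exp(-rT).
S_0 * exp(-qT) = 9.6800 * 1.00000000 = 9.68000000
K * exp(-rT) = 11.0500 * 0.92357802 = 10.20553712
C = P + S*exp(-qT) - K*exp(-rT)
C = 2.1977 + 9.68000000 - 10.20553712 = 1.6722


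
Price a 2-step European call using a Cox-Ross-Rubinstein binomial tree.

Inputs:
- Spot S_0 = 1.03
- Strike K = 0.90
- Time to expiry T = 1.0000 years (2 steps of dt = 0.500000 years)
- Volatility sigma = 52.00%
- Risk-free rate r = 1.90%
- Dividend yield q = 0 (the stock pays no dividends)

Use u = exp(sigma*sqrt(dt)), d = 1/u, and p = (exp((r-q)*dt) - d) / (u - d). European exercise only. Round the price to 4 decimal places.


dt = T/N = 0.500000
u = exp(sigma*sqrt(dt)) = 1.444402; d = 1/u = 0.692328
p = (exp((r-q)*dt) - d) / (u - d) = 0.421790
Discount per step: exp(-r*dt) = 0.990545
Stock lattice S(k, i) with i counting down-moves:
  k=0: S(0,0) = 1.0300
  k=1: S(1,0) = 1.4877; S(1,1) = 0.7131
  k=2: S(2,0) = 2.1489; S(2,1) = 1.0300; S(2,2) = 0.4937
Terminal payoffs V(N, i) = max(S_T - K, 0):
  V(2,0) = 1.248887; V(2,1) = 0.130000; V(2,2) = 0.000000
Backward induction: V(k, i) = exp(-r*dt) * [p * V(k+1, i) + (1-p) * V(k+1, i+1)].
  V(1,0) = exp(-r*dt) * [p*1.248887 + (1-p)*0.130000] = 0.596244
  V(1,1) = exp(-r*dt) * [p*0.130000 + (1-p)*0.000000] = 0.054314
  V(0,0) = exp(-r*dt) * [p*0.596244 + (1-p)*0.054314] = 0.280220

Answer: Price = V(0,0) = 0.2802


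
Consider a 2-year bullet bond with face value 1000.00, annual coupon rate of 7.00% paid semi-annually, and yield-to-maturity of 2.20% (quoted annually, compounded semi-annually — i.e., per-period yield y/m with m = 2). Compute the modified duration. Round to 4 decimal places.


Coupon per period c = face * coupon_rate / m = 35.000000
Periods per year m = 2; per-period yield y/m = 0.011000
Number of cashflows N = 4
Cashflows (t years, CF_t, discount factor 1/(1+y/m)^(m*t), PV):
  t = 0.5000: CF_t = 35.000000, DF = 0.989120, PV = 34.619189
  t = 1.0000: CF_t = 35.000000, DF = 0.978358, PV = 34.242521
  t = 1.5000: CF_t = 35.000000, DF = 0.967713, PV = 33.869952
  t = 2.0000: CF_t = 1035.000000, DF = 0.957184, PV = 990.685319
Price P = sum_t PV_t = 1093.416981
First compute Macaulay numerator sum_t t * PV_t:
  t * PV_t at t = 0.5000: 17.309594
  t * PV_t at t = 1.0000: 34.242521
  t * PV_t at t = 1.5000: 50.804928
  t * PV_t at t = 2.0000: 1981.370639
Macaulay duration D = 2083.727682 / 1093.416981 = 1.905703
Modified duration = D / (1 + y/m) = 1.905703 / (1 + 0.011000) = 1.884968

Answer: Modified duration = 1.8850


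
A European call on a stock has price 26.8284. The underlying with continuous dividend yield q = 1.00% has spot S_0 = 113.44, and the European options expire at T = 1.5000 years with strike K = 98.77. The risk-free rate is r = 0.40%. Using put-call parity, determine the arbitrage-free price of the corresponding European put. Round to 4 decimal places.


Answer: Put price = 13.2565

Derivation:
Put-call parity: C - P = S_0 * exp(-qT) - K * exp(-rT).
S_0 * exp(-qT) = 113.4400 * 0.98511194 = 111.75109843
K * exp(-rT) = 98.7700 * 0.99401796 = 98.17915431
P = C - S*exp(-qT) + K*exp(-rT)
P = 26.8284 - 111.75109843 + 98.17915431 = 13.2565


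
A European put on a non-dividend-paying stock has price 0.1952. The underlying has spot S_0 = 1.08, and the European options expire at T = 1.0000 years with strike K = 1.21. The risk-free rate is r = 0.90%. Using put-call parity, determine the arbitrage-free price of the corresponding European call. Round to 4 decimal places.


Answer: Call price = 0.0760

Derivation:
Put-call parity: C - P = S_0 * exp(-qT) - K * exp(-rT).
S_0 * exp(-qT) = 1.0800 * 1.00000000 = 1.08000000
K * exp(-rT) = 1.2100 * 0.99104038 = 1.19915886
C = P + S*exp(-qT) - K*exp(-rT)
C = 0.1952 + 1.08000000 - 1.19915886 = 0.0760


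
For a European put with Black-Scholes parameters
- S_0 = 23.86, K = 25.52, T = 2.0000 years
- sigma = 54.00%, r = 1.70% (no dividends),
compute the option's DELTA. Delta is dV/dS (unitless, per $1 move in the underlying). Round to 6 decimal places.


Answer: Delta = -0.367574

Derivation:
d1 = 0.3382863767; d2 = -0.4253889470
phi(d1) = 0.3767560552; exp(-qT) = 1.0000000000; exp(-rT) = 0.9665715046
N(-d1) = 0.3675736945
Delta = -exp(-qT) * N(-d1) = -1.0000000000 * 0.3675736945 = -0.367574


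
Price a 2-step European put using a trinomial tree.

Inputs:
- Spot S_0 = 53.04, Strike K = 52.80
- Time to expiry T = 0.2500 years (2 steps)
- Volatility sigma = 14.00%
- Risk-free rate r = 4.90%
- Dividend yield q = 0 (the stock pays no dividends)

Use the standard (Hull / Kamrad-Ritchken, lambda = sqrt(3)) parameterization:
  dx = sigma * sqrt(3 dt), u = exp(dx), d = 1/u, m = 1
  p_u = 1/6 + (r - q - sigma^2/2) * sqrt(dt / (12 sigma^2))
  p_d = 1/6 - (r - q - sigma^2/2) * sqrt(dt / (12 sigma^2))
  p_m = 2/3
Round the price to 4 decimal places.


dt = T/N = 0.125000; dx = sigma*sqrt(3*dt) = 0.085732
u = exp(dx) = 1.089514; d = 1/u = 0.917840
p_u = 0.195244, p_m = 0.666667, p_d = 0.138089
Discount per step: exp(-r*dt) = 0.993894
Stock lattice S(k, j) with j the centered position index:
  k=0: S(0,+0) = 53.0400
  k=1: S(1,-1) = 48.6822; S(1,+0) = 53.0400; S(1,+1) = 57.7878
  k=2: S(2,-2) = 44.6825; S(2,-1) = 48.6822; S(2,+0) = 53.0400; S(2,+1) = 57.7878; S(2,+2) = 62.9607
Terminal payoffs V(N, j) = max(K - S_T, 0):
  V(2,-2) = 8.117494; V(2,-1) = 4.117764; V(2,+0) = 0.000000; V(2,+1) = 0.000000; V(2,+2) = 0.000000
Backward induction: V(k, j) = exp(-r*dt) * [p_u * V(k+1, j+1) + p_m * V(k+1, j) + p_d * V(k+1, j-1)]
  V(1,-1) = exp(-r*dt) * [p_u*0.000000 + p_m*4.117764 + p_d*8.117494] = 3.842507
  V(1,+0) = exp(-r*dt) * [p_u*0.000000 + p_m*0.000000 + p_d*4.117764] = 0.565147
  V(1,+1) = exp(-r*dt) * [p_u*0.000000 + p_m*0.000000 + p_d*0.000000] = 0.000000
  V(0,+0) = exp(-r*dt) * [p_u*0.000000 + p_m*0.565147 + p_d*3.842507] = 0.901833

Answer: Price = V(0,0) = 0.9018


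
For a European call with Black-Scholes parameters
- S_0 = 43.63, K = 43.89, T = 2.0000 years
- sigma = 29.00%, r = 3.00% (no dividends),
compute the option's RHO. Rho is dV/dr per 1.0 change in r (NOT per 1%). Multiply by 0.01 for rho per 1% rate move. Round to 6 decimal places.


d1 = 0.3368717259; d2 = -0.0732502072
phi(d1) = 0.3769360204; exp(-qT) = 1.0000000000; exp(-rT) = 0.9417645336
N(d2) = 0.4708035071
Rho = K*T*exp(-rT)*N(d2) = 43.8900 * 2.0000 * 0.9417645336 * 0.4708035071 = 38.920427

Answer: Rho = 38.920427


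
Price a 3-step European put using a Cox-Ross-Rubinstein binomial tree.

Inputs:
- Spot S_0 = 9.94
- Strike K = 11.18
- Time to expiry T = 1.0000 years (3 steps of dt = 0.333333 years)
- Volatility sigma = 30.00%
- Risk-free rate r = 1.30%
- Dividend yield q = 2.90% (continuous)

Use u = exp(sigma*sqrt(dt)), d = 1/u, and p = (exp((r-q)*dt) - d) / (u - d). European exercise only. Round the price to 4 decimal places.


dt = T/N = 0.333333
u = exp(sigma*sqrt(dt)) = 1.189110; d = 1/u = 0.840965
p = (exp((r-q)*dt) - d) / (u - d) = 0.441528
Discount per step: exp(-r*dt) = 0.995676
Stock lattice S(k, i) with i counting down-moves:
  k=0: S(0,0) = 9.9400
  k=1: S(1,0) = 11.8198; S(1,1) = 8.3592
  k=2: S(2,0) = 14.0550; S(2,1) = 9.9400; S(2,2) = 7.0298
  k=3: S(3,0) = 16.7129; S(3,1) = 11.8198; S(3,2) = 8.3592; S(3,3) = 5.9118
Terminal payoffs V(N, i) = max(K - S_T, 0):
  V(3,0) = 0.000000; V(3,1) = 0.000000; V(3,2) = 2.820807; V(3,3) = 5.268192
Backward induction: V(k, i) = exp(-r*dt) * [p * V(k+1, i) + (1-p) * V(k+1, i+1)].
  V(2,0) = exp(-r*dt) * [p*0.000000 + (1-p)*0.000000] = 0.000000
  V(2,1) = exp(-r*dt) * [p*0.000000 + (1-p)*2.820807] = 1.568529
  V(2,2) = exp(-r*dt) * [p*2.820807 + (1-p)*5.268192] = 4.169495
  V(1,0) = exp(-r*dt) * [p*0.000000 + (1-p)*1.568529] = 0.872192
  V(1,1) = exp(-r*dt) * [p*1.568529 + (1-p)*4.169495] = 3.008033
  V(0,0) = exp(-r*dt) * [p*0.872192 + (1-p)*3.008033] = 2.056070

Answer: Price = V(0,0) = 2.0561


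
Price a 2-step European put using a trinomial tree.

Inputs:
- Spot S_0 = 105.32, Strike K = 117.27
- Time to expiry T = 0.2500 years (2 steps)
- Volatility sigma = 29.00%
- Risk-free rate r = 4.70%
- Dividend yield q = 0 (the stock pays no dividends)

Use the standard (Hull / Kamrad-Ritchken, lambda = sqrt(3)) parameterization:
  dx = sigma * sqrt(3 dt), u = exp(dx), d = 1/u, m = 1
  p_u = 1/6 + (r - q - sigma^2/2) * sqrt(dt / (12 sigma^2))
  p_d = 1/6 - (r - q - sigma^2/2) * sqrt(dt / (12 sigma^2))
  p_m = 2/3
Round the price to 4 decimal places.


Answer: Price = V(0,0) = 13.3943

Derivation:
dt = T/N = 0.125000; dx = sigma*sqrt(3*dt) = 0.177588
u = exp(dx) = 1.194333; d = 1/u = 0.837287
p_u = 0.168409, p_m = 0.666667, p_d = 0.164925
Discount per step: exp(-r*dt) = 0.994142
Stock lattice S(k, j) with j the centered position index:
  k=0: S(0,+0) = 105.3200
  k=1: S(1,-1) = 88.1831; S(1,+0) = 105.3200; S(1,+1) = 125.7872
  k=2: S(2,-2) = 73.8346; S(2,-1) = 88.1831; S(2,+0) = 105.3200; S(2,+1) = 125.7872; S(2,+2) = 150.2318
Terminal payoffs V(N, j) = max(K - S_T, 0):
  V(2,-2) = 43.435410; V(2,-1) = 29.086901; V(2,+0) = 11.950000; V(2,+1) = 0.000000; V(2,+2) = 0.000000
Backward induction: V(k, j) = exp(-r*dt) * [p_u * V(k+1, j+1) + p_m * V(k+1, j) + p_d * V(k+1, j-1)]
  V(1,-1) = exp(-r*dt) * [p_u*11.950000 + p_m*29.086901 + p_d*43.435410] = 28.399977
  V(1,+0) = exp(-r*dt) * [p_u*0.000000 + p_m*11.950000 + p_d*29.086901] = 12.689044
  V(1,+1) = exp(-r*dt) * [p_u*0.000000 + p_m*0.000000 + p_d*11.950000] = 1.959304
  V(0,+0) = exp(-r*dt) * [p_u*1.959304 + p_m*12.689044 + p_d*28.399977] = 13.394258


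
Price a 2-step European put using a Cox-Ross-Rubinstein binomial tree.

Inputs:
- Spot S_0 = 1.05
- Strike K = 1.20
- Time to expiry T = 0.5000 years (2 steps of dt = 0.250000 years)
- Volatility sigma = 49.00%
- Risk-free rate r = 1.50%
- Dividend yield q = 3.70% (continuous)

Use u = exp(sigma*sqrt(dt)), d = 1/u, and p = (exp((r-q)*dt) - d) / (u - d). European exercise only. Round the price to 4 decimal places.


dt = T/N = 0.250000
u = exp(sigma*sqrt(dt)) = 1.277621; d = 1/u = 0.782705
p = (exp((r-q)*dt) - d) / (u - d) = 0.427972
Discount per step: exp(-r*dt) = 0.996257
Stock lattice S(k, i) with i counting down-moves:
  k=0: S(0,0) = 1.0500
  k=1: S(1,0) = 1.3415; S(1,1) = 0.8218
  k=2: S(2,0) = 1.7139; S(2,1) = 1.0500; S(2,2) = 0.6433
Terminal payoffs V(N, i) = max(K - S_T, 0):
  V(2,0) = 0.000000; V(2,1) = 0.150000; V(2,2) = 0.556742
Backward induction: V(k, i) = exp(-r*dt) * [p * V(k+1, i) + (1-p) * V(k+1, i+1)].
  V(1,0) = exp(-r*dt) * [p*0.000000 + (1-p)*0.150000] = 0.085483
  V(1,1) = exp(-r*dt) * [p*0.150000 + (1-p)*0.556742] = 0.381236
  V(0,0) = exp(-r*dt) * [p*0.085483 + (1-p)*0.381236] = 0.253709

Answer: Price = V(0,0) = 0.2537


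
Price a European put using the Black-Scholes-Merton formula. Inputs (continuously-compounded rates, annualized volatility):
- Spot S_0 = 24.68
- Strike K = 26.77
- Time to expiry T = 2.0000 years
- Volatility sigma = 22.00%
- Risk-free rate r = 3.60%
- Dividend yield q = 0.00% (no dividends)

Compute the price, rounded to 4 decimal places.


Answer: Price = 3.1818

Derivation:
d1 = (ln(S/K) + (r - q + 0.5*sigma^2) * T) / (sigma * sqrt(T)) = 0.12570861
d2 = d1 - sigma * sqrt(T) = -0.18541837
exp(-rT) = 0.93053090; exp(-qT) = 1.00000000
P = K * exp(-rT) * N(-d2) - S_0 * exp(-qT) * N(-d1)
N(-d1) = 0.44998129; N(-d2) = 0.57354955
P = 26.7700 * 0.93053090 * 0.57354955 - 24.6800 * 1.00000000 * 0.44998129 = 3.1818


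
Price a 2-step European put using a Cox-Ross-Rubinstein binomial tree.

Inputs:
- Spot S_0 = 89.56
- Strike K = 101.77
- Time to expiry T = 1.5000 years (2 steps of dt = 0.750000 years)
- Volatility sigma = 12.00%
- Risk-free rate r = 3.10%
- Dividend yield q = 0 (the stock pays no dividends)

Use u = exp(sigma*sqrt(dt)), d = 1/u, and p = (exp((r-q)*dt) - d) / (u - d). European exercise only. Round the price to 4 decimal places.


dt = T/N = 0.750000
u = exp(sigma*sqrt(dt)) = 1.109515; d = 1/u = 0.901295
p = (exp((r-q)*dt) - d) / (u - d) = 0.587011
Discount per step: exp(-r*dt) = 0.977018
Stock lattice S(k, i) with i counting down-moves:
  k=0: S(0,0) = 89.5600
  k=1: S(1,0) = 99.3682; S(1,1) = 80.7199
  k=2: S(2,0) = 110.2505; S(2,1) = 89.5600; S(2,2) = 72.7525
Terminal payoffs V(N, i) = max(K - S_T, 0):
  V(2,0) = 0.000000; V(2,1) = 12.210000; V(2,2) = 29.017542
Backward induction: V(k, i) = exp(-r*dt) * [p * V(k+1, i) + (1-p) * V(k+1, i+1)].
  V(1,0) = exp(-r*dt) * [p*0.000000 + (1-p)*12.210000] = 4.926704
  V(1,1) = exp(-r*dt) * [p*12.210000 + (1-p)*29.017542] = 18.711193
  V(0,0) = exp(-r*dt) * [p*4.926704 + (1-p)*18.711193] = 10.375486

Answer: Price = V(0,0) = 10.3755


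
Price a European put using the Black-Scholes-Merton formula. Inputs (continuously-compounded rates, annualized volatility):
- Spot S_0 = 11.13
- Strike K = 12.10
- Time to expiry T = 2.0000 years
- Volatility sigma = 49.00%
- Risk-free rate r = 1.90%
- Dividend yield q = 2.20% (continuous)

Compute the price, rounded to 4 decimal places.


Answer: Price = 3.5450

Derivation:
d1 = (ln(S/K) + (r - q + 0.5*sigma^2) * T) / (sigma * sqrt(T)) = 0.21723866
d2 = d1 - sigma * sqrt(T) = -0.47572598
exp(-rT) = 0.96271294; exp(-qT) = 0.95695396
P = K * exp(-rT) * N(-d2) - S_0 * exp(-qT) * N(-d1)
N(-d1) = 0.41401118; N(-d2) = 0.68286520
P = 12.1000 * 0.96271294 * 0.68286520 - 11.1300 * 0.95695396 * 0.41401118 = 3.5450


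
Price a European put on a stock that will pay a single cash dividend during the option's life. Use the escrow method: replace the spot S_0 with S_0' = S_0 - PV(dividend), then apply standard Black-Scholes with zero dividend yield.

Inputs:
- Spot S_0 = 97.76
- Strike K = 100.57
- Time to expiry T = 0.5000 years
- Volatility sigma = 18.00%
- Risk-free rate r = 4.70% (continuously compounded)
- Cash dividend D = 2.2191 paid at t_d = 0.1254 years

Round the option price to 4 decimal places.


PV(D) = D * exp(-r * t_d) = 2.2191 * 0.99412353 = 2.20605954
S_0' = S_0 - PV(D) = 97.7600 - 2.20605954 = 95.55394046
d1 = (ln(S_0'/K) + (r + sigma^2/2)*T) / (sigma*sqrt(T)) = -0.15370217
d2 = d1 - sigma*sqrt(T) = -0.28098139
exp(-rT) = 0.97677397
N(-d1) = 0.56107771; N(-d2) = 0.61063766
P = K * exp(-rT) * N(-d2) - S_0' * N(-d1) = 100.5700 * 0.97677397 * 0.61063766 - 95.55394046 * 0.56107771 = 6.3723

Answer: Price = 6.3723
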